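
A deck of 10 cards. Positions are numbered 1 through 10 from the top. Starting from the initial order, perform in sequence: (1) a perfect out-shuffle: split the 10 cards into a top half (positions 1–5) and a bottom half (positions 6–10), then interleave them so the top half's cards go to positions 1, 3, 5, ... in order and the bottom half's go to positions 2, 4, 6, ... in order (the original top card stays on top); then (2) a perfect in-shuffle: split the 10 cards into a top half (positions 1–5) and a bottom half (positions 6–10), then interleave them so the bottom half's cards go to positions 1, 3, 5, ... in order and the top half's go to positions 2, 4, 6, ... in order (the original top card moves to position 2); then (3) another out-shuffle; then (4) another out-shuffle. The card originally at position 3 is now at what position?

10

Track the card from position 3 forward through each operation:
  after op 1 (out-shuffle): 3 → 5
  after op 2 (in-shuffle): 5 → 10
  after op 3 (out-shuffle): 10 → 10
  after op 4 (out-shuffle): 10 → 10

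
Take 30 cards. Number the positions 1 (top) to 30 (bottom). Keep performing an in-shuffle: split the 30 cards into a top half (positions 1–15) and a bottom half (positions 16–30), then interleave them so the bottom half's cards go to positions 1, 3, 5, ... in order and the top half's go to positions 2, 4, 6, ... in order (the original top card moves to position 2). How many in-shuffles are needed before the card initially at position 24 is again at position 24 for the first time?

Follow position 24 under repeated in-shuffles:
24 → 17 → 3 → 6 → 12 → 24
It first returns after 5 in-shuffles.

5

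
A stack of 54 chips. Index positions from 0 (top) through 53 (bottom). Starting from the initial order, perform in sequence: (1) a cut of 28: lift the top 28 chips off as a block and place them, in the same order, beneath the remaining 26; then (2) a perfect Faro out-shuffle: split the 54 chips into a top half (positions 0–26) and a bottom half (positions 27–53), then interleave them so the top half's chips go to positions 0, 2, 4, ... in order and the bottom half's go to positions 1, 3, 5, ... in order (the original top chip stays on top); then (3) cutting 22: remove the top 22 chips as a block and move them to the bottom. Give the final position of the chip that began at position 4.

Track the chip from position 4 forward through each operation:
  after op 1 (cut 28): 4 → 30
  after op 2 (out-shuffle): 30 → 7
  after op 3 (cut 22): 7 → 39

39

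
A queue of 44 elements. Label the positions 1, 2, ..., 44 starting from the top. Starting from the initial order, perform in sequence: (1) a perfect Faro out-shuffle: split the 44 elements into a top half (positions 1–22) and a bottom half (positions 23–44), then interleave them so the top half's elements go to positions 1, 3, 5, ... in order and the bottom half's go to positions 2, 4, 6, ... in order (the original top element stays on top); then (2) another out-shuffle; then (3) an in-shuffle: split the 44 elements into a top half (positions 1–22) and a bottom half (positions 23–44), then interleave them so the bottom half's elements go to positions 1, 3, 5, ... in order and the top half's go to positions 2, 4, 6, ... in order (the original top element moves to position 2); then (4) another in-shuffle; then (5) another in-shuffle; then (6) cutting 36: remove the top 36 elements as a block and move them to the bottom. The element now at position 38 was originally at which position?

26

Undo the operations in reverse order, starting from position 38:
  undo op 6 (cut 36): 38 ← 30
  undo op 5 (in-shuffle, from top half): 30 ← 15
  undo op 4 (in-shuffle, from bottom half): 15 ← 30
  undo op 3 (in-shuffle, from top half): 30 ← 15
  undo op 2 (out-shuffle, from top half): 15 ← 8
  undo op 1 (out-shuffle, from bottom half): 8 ← 26
So the element at position 38 came from original position 26.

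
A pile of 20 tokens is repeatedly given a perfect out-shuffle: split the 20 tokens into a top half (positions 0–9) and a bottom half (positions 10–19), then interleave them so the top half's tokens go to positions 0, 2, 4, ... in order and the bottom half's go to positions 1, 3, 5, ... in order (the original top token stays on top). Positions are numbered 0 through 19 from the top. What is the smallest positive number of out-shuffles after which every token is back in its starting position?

The out-shuffle permutes the 20 positions with cycle lengths [1, 1, 18].
Every token is home exactly when every cycle has completed a whole number of laps, i.e. after lcm(1, 18) = 18 out-shuffles.

18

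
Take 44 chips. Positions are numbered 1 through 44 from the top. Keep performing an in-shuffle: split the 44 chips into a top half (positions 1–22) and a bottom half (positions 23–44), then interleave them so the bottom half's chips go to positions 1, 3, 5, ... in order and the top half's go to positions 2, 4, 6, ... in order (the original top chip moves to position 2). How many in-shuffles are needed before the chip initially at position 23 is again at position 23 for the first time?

12

Follow position 23 under repeated in-shuffles:
23 → 1 → 2 → 4 → 8 → 16 → 32 → 19 → 38 → 31 → 17 → 34 → 23
It first returns after 12 in-shuffles.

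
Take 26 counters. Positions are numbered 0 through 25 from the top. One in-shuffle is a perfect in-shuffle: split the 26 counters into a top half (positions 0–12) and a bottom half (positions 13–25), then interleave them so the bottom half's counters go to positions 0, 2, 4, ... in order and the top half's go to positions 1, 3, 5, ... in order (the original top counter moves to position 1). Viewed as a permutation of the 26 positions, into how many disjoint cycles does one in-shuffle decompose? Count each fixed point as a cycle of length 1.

Trace each unvisited position around until it returns:
(0 1 3 7 15 4 ... len 18) (2 5 11 23 20 14) (8 17)
3 cycles in total.

3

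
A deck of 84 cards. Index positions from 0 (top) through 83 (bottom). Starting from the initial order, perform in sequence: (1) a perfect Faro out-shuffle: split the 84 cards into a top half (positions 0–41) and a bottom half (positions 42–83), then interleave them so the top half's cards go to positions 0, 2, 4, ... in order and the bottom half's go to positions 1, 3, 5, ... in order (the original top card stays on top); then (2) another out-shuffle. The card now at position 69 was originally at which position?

38

Undo the operations in reverse order, starting from position 69:
  undo op 2 (out-shuffle, from bottom half): 69 ← 76
  undo op 1 (out-shuffle, from top half): 76 ← 38
So the card at position 69 came from original position 38.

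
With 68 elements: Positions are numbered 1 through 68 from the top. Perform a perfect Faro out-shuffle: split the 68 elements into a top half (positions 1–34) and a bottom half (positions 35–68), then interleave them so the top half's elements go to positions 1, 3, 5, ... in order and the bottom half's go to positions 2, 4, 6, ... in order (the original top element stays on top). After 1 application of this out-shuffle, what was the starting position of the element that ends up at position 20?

44

Work backwards from position 20, undoing one out-shuffle at a time:
20 ← 44
So the element now at position 20 started at position 44.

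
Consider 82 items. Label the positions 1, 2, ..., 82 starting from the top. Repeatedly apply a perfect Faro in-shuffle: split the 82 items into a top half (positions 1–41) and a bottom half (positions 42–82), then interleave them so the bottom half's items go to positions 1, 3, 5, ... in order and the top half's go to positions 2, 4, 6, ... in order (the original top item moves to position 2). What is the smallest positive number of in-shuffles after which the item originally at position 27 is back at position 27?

Follow position 27 under repeated in-shuffles:
27 → 54 → 25 → 50 → 17 → 34 → 68 → 53 → ... → 27 (length 82)
It first returns after 82 in-shuffles.

82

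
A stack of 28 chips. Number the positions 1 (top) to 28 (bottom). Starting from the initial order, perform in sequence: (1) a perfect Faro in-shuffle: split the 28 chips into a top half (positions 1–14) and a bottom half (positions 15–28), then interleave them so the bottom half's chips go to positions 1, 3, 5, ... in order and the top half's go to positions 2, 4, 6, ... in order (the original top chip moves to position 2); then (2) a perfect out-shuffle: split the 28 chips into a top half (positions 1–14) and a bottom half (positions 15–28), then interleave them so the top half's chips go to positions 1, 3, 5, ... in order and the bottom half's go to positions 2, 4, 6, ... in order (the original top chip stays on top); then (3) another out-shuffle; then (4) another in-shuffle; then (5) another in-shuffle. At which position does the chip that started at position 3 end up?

Track the chip from position 3 forward through each operation:
  after op 1 (in-shuffle): 3 → 6
  after op 2 (out-shuffle): 6 → 11
  after op 3 (out-shuffle): 11 → 21
  after op 4 (in-shuffle): 21 → 13
  after op 5 (in-shuffle): 13 → 26

26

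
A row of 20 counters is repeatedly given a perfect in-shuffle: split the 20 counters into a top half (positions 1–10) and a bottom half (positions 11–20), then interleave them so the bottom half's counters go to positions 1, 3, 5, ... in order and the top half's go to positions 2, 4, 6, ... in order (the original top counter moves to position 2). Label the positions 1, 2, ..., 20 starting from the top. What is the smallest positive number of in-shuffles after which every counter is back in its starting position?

The in-shuffle permutes the 20 positions with cycle lengths [2, 3, 3, 6, 6].
Every counter is home exactly when every cycle has completed a whole number of laps, i.e. after lcm(2, 3, 6) = 6 in-shuffles.

6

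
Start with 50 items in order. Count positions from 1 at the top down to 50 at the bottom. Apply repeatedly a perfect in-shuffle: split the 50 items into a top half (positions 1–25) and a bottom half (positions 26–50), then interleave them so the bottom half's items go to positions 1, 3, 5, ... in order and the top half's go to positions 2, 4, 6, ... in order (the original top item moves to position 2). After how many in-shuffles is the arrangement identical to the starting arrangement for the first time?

8

The in-shuffle permutes the 50 positions with cycle lengths [2, 8, 8, 8, 8, 8, 8].
Every item is home exactly when every cycle has completed a whole number of laps, i.e. after lcm(2, 8) = 8 in-shuffles.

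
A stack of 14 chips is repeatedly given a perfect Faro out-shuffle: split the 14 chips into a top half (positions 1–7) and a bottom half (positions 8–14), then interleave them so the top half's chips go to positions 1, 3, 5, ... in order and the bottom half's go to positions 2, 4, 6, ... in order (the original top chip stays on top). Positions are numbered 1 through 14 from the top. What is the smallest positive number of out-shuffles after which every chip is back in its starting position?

12

The out-shuffle permutes the 14 positions with cycle lengths [1, 1, 12].
Every chip is home exactly when every cycle has completed a whole number of laps, i.e. after lcm(1, 12) = 12 out-shuffles.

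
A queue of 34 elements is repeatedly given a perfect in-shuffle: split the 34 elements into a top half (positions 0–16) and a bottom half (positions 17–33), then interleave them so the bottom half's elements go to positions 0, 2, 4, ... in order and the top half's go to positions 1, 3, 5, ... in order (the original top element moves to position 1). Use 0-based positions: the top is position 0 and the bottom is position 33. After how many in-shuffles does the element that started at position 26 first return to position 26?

12

Follow position 26 under repeated in-shuffles:
26 → 18 → 2 → 5 → 11 → 23 → 12 → 25 → 16 → 33 → 32 → 30 → 26
It first returns after 12 in-shuffles.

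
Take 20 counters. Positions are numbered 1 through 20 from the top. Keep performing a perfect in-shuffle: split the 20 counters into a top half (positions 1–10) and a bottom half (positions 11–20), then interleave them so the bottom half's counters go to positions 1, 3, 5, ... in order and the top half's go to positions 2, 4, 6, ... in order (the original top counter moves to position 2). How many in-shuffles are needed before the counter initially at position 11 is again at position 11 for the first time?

Follow position 11 under repeated in-shuffles:
11 → 1 → 2 → 4 → 8 → 16 → 11
It first returns after 6 in-shuffles.

6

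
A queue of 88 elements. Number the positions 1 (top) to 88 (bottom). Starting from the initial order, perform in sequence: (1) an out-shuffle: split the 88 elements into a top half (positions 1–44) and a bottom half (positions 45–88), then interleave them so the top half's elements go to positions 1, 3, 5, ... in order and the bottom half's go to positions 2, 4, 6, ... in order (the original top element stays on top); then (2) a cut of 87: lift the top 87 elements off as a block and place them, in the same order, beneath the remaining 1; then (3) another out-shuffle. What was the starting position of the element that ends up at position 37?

Undo the operations in reverse order, starting from position 37:
  undo op 3 (out-shuffle, from top half): 37 ← 19
  undo op 2 (cut 87): 19 ← 18
  undo op 1 (out-shuffle, from bottom half): 18 ← 53
So the element at position 37 came from original position 53.

53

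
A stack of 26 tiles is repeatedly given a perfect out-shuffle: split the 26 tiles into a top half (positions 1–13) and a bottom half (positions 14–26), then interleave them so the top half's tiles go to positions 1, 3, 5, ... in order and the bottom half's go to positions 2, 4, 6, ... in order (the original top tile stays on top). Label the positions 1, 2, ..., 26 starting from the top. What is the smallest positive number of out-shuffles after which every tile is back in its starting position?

The out-shuffle permutes the 26 positions with cycle lengths [1, 1, 4, 20].
Every tile is home exactly when every cycle has completed a whole number of laps, i.e. after lcm(1, 4, 20) = 20 out-shuffles.

20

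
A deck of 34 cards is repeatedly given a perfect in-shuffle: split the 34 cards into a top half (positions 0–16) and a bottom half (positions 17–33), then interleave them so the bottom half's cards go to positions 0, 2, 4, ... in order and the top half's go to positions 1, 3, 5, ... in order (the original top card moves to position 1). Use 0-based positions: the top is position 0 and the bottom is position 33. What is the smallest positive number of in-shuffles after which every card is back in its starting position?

12

The in-shuffle permutes the 34 positions with cycle lengths [3, 3, 4, 12, 12].
Every card is home exactly when every cycle has completed a whole number of laps, i.e. after lcm(3, 4, 12) = 12 in-shuffles.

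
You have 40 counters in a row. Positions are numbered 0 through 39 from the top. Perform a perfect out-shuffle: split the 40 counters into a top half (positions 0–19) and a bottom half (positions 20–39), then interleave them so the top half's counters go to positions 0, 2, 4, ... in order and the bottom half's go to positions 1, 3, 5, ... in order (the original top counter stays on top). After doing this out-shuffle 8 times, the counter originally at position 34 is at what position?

7

Track the counter's position through each out-shuffle:
34 → 29 → 19 → 38 → 37 → 35 → 31 → 23 → 7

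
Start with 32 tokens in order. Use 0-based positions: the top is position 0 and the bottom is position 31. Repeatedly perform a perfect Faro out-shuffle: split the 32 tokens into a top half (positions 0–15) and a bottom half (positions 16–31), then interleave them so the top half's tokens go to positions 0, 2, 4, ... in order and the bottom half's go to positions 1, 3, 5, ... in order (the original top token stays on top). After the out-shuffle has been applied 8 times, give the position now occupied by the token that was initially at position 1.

8

Track the token's position through each out-shuffle:
1 → 2 → 4 → 8 → 16 → 1 → 2 → 4 → 8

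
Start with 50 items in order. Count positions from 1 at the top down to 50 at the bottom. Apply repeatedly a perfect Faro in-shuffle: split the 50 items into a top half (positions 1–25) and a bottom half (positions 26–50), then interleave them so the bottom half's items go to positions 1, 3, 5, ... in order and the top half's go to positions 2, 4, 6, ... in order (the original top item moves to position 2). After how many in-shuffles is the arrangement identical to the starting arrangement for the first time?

The in-shuffle permutes the 50 positions with cycle lengths [2, 8, 8, 8, 8, 8, 8].
Every item is home exactly when every cycle has completed a whole number of laps, i.e. after lcm(2, 8) = 8 in-shuffles.

8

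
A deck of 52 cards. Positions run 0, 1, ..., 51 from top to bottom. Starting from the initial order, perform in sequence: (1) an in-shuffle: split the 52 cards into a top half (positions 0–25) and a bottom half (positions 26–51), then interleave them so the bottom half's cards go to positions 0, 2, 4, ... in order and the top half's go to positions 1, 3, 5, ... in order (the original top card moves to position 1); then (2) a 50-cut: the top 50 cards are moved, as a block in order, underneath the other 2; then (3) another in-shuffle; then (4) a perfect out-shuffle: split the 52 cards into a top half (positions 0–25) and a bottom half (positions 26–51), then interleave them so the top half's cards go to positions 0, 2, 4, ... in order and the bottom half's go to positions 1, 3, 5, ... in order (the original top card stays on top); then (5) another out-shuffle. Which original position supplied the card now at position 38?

Undo the operations in reverse order, starting from position 38:
  undo op 5 (out-shuffle, from top half): 38 ← 19
  undo op 4 (out-shuffle, from bottom half): 19 ← 35
  undo op 3 (in-shuffle, from top half): 35 ← 17
  undo op 2 (cut 50): 17 ← 15
  undo op 1 (in-shuffle, from top half): 15 ← 7
So the card at position 38 came from original position 7.

7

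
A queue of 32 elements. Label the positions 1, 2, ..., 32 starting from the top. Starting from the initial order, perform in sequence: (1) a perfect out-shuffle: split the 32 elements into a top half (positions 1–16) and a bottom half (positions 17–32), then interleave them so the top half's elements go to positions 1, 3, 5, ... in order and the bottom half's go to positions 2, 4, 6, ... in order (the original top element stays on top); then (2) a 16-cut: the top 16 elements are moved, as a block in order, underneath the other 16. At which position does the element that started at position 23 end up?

30

Track the element from position 23 forward through each operation:
  after op 1 (out-shuffle): 23 → 14
  after op 2 (cut 16): 14 → 30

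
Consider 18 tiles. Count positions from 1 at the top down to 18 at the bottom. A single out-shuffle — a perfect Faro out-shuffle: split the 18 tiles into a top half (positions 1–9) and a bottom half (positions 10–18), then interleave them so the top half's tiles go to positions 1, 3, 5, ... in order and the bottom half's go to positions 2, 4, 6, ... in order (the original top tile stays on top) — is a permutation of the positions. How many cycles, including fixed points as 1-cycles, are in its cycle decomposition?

Trace each unvisited position around until it returns:
(1) (2 3 5 9 17 16 14 10) (4 7 13 8 15 12 6 11) (18)
4 cycles in total.

4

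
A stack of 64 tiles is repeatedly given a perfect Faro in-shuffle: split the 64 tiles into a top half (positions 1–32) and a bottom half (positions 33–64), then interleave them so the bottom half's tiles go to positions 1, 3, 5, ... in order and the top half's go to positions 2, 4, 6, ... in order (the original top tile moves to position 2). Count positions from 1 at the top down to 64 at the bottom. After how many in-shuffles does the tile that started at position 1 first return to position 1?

Follow position 1 under repeated in-shuffles:
1 → 2 → 4 → 8 → 16 → 32 → 64 → 63 → 61 → 57 → 49 → 33 → 1
It first returns after 12 in-shuffles.

12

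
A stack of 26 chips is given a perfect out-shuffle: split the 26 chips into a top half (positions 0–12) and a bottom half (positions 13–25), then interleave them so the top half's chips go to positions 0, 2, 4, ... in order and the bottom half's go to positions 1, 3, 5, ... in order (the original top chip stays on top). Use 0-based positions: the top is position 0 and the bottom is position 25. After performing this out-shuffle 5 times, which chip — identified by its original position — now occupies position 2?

11

Work backwards from position 2, undoing one out-shuffle at a time:
2 ← 1 ← 13 ← 19 ← 22 ← 11
So the chip now at position 2 started at position 11.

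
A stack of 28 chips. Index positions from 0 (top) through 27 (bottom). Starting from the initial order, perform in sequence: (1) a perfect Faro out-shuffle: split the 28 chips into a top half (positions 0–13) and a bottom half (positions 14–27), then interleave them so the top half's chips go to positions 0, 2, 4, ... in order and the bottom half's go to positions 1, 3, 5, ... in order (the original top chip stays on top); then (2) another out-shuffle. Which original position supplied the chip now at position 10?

16

Undo the operations in reverse order, starting from position 10:
  undo op 2 (out-shuffle, from top half): 10 ← 5
  undo op 1 (out-shuffle, from bottom half): 5 ← 16
So the chip at position 10 came from original position 16.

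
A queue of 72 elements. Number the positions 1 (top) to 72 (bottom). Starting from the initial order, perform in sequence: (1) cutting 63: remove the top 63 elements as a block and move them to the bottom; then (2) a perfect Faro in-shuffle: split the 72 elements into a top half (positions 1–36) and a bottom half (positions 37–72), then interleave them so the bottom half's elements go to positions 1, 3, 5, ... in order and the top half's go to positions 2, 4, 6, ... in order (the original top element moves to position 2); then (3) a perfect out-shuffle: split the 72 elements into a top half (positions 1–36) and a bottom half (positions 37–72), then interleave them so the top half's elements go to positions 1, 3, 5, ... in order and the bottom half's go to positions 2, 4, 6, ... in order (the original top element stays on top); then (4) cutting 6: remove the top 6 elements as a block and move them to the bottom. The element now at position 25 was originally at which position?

Undo the operations in reverse order, starting from position 25:
  undo op 4 (cut 6): 25 ← 31
  undo op 3 (out-shuffle, from top half): 31 ← 16
  undo op 2 (in-shuffle, from top half): 16 ← 8
  undo op 1 (cut 63): 8 ← 71
So the element at position 25 came from original position 71.

71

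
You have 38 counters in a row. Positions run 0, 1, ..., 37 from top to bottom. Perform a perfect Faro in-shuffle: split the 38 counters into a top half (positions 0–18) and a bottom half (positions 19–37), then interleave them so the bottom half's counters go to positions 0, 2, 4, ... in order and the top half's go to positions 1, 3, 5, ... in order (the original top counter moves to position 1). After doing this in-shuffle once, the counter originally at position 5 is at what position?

11

Track the counter's position through each in-shuffle:
5 → 11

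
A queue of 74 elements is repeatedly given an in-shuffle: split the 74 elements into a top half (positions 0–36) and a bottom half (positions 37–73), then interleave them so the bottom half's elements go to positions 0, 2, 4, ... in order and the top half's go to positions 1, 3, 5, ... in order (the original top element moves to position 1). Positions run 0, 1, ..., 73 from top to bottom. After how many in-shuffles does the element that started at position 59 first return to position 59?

4

Follow position 59 under repeated in-shuffles:
59 → 44 → 14 → 29 → 59
It first returns after 4 in-shuffles.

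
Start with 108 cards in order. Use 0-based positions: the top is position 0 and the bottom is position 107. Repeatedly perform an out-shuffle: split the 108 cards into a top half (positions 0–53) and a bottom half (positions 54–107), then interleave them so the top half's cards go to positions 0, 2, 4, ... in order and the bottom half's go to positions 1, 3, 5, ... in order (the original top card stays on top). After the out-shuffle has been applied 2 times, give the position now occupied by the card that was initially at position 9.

36

Track the card's position through each out-shuffle:
9 → 18 → 36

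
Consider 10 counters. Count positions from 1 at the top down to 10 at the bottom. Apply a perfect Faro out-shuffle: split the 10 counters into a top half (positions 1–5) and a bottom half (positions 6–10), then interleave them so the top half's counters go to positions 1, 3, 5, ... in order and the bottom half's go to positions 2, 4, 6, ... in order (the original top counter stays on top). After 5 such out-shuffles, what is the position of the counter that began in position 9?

Track the counter's position through each out-shuffle:
9 → 8 → 6 → 2 → 3 → 5

5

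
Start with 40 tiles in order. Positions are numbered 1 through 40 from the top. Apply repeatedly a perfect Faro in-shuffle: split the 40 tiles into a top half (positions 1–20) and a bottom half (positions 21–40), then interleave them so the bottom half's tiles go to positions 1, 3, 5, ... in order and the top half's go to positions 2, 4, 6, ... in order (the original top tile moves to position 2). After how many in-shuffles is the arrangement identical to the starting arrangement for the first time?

20

The in-shuffle permutes the 40 positions with cycle lengths [20, 20].
Every tile is home exactly when every cycle has completed a whole number of laps, i.e. after lcm(20) = 20 in-shuffles.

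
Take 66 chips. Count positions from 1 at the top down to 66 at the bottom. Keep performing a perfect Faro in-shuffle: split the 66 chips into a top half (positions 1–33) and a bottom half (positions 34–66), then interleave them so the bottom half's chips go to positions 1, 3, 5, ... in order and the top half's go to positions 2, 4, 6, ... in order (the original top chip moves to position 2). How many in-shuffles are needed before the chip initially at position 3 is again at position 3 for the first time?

66

Follow position 3 under repeated in-shuffles:
3 → 6 → 12 → 24 → 48 → 29 → 58 → 49 → ... → 3 (length 66)
It first returns after 66 in-shuffles.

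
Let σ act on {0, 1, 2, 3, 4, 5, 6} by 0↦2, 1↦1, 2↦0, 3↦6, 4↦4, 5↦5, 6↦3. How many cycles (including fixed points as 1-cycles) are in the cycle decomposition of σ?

Cycle decomposition: (0 2) (1) (3 6) (4) (5).
5 cycles.

5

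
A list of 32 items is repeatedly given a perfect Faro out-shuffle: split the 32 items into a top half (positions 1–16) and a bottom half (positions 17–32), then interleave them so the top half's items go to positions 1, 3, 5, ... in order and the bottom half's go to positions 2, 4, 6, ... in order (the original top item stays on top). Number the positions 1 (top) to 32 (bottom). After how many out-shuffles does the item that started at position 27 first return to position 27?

5

Follow position 27 under repeated out-shuffles:
27 → 22 → 12 → 23 → 14 → 27
It first returns after 5 out-shuffles.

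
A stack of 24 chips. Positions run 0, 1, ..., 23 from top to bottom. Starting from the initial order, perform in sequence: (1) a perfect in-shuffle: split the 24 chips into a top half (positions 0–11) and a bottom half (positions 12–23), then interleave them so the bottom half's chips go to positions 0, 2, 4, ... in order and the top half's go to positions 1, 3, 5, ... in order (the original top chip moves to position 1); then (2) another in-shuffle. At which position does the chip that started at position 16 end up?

Track the chip from position 16 forward through each operation:
  after op 1 (in-shuffle): 16 → 8
  after op 2 (in-shuffle): 8 → 17

17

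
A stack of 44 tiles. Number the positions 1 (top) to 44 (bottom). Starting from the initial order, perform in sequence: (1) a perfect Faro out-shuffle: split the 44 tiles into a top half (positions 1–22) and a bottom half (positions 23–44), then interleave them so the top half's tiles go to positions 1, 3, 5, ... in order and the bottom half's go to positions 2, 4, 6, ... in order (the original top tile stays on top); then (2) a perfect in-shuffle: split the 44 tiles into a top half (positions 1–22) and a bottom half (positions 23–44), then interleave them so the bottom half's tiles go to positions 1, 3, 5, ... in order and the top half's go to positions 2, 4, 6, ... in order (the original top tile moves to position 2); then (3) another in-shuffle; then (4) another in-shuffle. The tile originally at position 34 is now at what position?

12

Track the tile from position 34 forward through each operation:
  after op 1 (out-shuffle): 34 → 24
  after op 2 (in-shuffle): 24 → 3
  after op 3 (in-shuffle): 3 → 6
  after op 4 (in-shuffle): 6 → 12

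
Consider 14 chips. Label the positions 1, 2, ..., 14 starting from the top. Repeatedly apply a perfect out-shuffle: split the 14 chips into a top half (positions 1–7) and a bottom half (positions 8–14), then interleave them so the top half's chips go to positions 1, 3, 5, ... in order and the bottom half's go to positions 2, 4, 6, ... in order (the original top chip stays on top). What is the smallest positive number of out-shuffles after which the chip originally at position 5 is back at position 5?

12

Follow position 5 under repeated out-shuffles:
5 → 9 → 4 → 7 → 13 → 12 → 10 → 6 → 11 → 8 → 2 → 3 → 5
It first returns after 12 out-shuffles.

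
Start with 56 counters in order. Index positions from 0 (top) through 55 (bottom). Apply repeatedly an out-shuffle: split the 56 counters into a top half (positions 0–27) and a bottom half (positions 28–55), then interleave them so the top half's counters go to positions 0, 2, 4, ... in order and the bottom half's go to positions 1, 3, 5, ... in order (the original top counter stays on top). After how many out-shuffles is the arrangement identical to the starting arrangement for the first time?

20

The out-shuffle permutes the 56 positions with cycle lengths [1, 1, 4, 10, 20, 20].
Every counter is home exactly when every cycle has completed a whole number of laps, i.e. after lcm(1, 4, 10, 20) = 20 out-shuffles.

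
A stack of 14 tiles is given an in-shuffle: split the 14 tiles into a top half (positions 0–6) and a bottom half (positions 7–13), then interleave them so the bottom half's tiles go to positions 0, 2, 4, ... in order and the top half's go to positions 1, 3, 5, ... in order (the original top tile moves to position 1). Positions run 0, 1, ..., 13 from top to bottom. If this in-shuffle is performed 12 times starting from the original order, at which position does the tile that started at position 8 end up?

Track the tile's position through each in-shuffle:
8 → 2 → 5 → 11 → 8 → 2 → 5 → 11 → 8 → 2 → 5 → 11 → 8

8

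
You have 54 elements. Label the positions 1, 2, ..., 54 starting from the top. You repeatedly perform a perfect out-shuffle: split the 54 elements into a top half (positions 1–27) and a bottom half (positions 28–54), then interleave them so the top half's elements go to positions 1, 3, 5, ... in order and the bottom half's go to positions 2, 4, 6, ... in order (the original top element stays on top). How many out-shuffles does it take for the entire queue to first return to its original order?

52

The out-shuffle permutes the 54 positions with cycle lengths [1, 1, 52].
Every element is home exactly when every cycle has completed a whole number of laps, i.e. after lcm(1, 52) = 52 out-shuffles.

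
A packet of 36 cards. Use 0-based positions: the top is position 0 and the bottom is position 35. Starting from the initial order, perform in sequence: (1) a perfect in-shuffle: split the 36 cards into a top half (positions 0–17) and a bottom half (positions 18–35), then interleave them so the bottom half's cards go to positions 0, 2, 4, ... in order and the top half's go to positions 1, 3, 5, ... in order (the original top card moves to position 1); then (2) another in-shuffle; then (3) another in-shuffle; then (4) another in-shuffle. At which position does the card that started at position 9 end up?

Track the card from position 9 forward through each operation:
  after op 1 (in-shuffle): 9 → 19
  after op 2 (in-shuffle): 19 → 2
  after op 3 (in-shuffle): 2 → 5
  after op 4 (in-shuffle): 5 → 11

11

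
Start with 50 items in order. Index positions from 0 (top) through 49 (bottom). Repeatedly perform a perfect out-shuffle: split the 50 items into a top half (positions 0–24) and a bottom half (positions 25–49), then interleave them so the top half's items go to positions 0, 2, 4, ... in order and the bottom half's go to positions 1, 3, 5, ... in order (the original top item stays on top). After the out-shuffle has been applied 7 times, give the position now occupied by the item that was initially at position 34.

Track the item's position through each out-shuffle:
34 → 19 → 38 → 27 → 5 → 10 → 20 → 40

40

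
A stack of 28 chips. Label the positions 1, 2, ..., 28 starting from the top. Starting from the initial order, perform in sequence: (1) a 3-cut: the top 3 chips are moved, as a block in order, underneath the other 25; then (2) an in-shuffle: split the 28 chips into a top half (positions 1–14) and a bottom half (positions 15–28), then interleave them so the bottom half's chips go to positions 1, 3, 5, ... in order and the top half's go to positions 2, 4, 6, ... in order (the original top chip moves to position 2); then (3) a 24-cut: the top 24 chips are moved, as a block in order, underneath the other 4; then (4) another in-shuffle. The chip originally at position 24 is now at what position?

Track the chip from position 24 forward through each operation:
  after op 1 (cut 3): 24 → 21
  after op 2 (in-shuffle): 21 → 13
  after op 3 (cut 24): 13 → 17
  after op 4 (in-shuffle): 17 → 5

5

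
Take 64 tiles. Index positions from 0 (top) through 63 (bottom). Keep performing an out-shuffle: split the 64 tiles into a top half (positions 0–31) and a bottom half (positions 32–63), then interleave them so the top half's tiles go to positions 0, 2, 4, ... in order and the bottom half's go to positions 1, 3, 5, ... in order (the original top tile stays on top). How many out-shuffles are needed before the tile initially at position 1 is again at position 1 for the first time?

Follow position 1 under repeated out-shuffles:
1 → 2 → 4 → 8 → 16 → 32 → 1
It first returns after 6 out-shuffles.

6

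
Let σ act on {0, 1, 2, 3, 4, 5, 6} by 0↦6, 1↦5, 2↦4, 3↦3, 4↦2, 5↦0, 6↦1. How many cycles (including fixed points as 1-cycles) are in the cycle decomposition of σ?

Cycle decomposition: (0 6 1 5) (2 4) (3).
3 cycles.

3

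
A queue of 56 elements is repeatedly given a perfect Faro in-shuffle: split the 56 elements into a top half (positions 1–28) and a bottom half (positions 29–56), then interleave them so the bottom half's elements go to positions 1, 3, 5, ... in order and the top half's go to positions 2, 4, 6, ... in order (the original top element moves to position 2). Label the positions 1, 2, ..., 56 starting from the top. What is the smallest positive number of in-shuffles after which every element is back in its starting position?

The in-shuffle permutes the 56 positions with cycle lengths [2, 18, 18, 18].
Every element is home exactly when every cycle has completed a whole number of laps, i.e. after lcm(2, 18) = 18 in-shuffles.

18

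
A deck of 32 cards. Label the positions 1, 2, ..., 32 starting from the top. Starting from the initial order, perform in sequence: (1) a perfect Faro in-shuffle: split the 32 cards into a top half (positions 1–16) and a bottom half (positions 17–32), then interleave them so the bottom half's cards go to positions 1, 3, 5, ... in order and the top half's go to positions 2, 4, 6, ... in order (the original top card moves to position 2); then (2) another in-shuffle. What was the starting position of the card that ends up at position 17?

Undo the operations in reverse order, starting from position 17:
  undo op 2 (in-shuffle, from bottom half): 17 ← 25
  undo op 1 (in-shuffle, from bottom half): 25 ← 29
So the card at position 17 came from original position 29.

29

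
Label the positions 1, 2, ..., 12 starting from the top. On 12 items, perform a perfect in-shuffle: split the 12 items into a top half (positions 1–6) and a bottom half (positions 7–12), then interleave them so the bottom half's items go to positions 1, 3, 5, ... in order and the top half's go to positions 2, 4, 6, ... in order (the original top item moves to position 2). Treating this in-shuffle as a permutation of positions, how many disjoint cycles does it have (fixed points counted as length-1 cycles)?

Trace each unvisited position around until it returns:
(1 2 4 8 3 6 ... len 12)
1 cycle in total.

1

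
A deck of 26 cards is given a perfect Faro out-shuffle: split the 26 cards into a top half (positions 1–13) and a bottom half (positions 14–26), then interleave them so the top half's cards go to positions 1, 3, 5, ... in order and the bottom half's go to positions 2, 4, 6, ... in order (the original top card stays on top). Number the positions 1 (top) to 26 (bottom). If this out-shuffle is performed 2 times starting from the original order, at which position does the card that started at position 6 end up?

Track the card's position through each out-shuffle:
6 → 11 → 21

21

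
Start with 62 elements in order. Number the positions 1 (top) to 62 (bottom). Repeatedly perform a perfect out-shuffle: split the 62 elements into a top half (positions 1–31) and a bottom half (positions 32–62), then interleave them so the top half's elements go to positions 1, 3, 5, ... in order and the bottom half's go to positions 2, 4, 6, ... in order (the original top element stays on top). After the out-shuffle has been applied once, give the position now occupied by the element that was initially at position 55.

Track the element's position through each out-shuffle:
55 → 48

48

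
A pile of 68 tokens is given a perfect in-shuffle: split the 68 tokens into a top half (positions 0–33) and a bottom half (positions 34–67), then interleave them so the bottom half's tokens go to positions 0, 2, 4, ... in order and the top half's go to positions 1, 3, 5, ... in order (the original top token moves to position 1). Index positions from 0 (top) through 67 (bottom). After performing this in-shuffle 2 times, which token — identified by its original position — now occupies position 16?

55

Work backwards from position 16, undoing one in-shuffle at a time:
16 ← 42 ← 55
So the token now at position 16 started at position 55.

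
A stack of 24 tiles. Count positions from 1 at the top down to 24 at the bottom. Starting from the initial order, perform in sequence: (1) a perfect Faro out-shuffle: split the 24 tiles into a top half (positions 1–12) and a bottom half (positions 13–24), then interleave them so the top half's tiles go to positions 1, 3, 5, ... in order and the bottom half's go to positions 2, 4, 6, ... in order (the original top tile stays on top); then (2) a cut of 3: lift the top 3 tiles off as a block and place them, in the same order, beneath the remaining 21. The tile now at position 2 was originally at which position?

Undo the operations in reverse order, starting from position 2:
  undo op 2 (cut 3): 2 ← 5
  undo op 1 (out-shuffle, from top half): 5 ← 3
So the tile at position 2 came from original position 3.

3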